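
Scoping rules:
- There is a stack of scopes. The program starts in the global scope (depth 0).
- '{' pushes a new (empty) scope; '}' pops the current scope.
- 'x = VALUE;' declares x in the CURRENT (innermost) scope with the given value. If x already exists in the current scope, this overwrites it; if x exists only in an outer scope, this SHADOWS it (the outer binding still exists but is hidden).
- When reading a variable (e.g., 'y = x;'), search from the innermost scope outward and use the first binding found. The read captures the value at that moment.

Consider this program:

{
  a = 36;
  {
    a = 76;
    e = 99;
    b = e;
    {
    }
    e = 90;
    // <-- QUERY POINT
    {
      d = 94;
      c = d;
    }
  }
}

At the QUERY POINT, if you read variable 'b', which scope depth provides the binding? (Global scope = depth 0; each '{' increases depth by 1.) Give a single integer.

Step 1: enter scope (depth=1)
Step 2: declare a=36 at depth 1
Step 3: enter scope (depth=2)
Step 4: declare a=76 at depth 2
Step 5: declare e=99 at depth 2
Step 6: declare b=(read e)=99 at depth 2
Step 7: enter scope (depth=3)
Step 8: exit scope (depth=2)
Step 9: declare e=90 at depth 2
Visible at query point: a=76 b=99 e=90

Answer: 2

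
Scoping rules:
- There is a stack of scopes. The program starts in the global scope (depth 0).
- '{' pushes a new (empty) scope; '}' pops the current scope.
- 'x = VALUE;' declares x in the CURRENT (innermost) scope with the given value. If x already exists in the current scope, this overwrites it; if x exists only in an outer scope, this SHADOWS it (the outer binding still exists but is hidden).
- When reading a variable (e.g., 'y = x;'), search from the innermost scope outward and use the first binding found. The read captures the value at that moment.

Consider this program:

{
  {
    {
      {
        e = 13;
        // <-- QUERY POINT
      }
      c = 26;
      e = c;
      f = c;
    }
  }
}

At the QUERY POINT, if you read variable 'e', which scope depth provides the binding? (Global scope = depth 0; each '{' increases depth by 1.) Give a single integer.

Step 1: enter scope (depth=1)
Step 2: enter scope (depth=2)
Step 3: enter scope (depth=3)
Step 4: enter scope (depth=4)
Step 5: declare e=13 at depth 4
Visible at query point: e=13

Answer: 4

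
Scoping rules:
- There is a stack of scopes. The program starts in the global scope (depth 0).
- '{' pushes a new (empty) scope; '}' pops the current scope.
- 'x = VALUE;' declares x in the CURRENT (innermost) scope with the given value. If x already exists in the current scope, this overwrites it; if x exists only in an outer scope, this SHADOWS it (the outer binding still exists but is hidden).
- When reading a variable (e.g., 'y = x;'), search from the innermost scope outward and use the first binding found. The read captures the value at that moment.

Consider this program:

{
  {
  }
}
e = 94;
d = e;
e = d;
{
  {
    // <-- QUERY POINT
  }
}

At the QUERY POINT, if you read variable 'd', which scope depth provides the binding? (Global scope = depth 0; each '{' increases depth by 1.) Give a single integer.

Step 1: enter scope (depth=1)
Step 2: enter scope (depth=2)
Step 3: exit scope (depth=1)
Step 4: exit scope (depth=0)
Step 5: declare e=94 at depth 0
Step 6: declare d=(read e)=94 at depth 0
Step 7: declare e=(read d)=94 at depth 0
Step 8: enter scope (depth=1)
Step 9: enter scope (depth=2)
Visible at query point: d=94 e=94

Answer: 0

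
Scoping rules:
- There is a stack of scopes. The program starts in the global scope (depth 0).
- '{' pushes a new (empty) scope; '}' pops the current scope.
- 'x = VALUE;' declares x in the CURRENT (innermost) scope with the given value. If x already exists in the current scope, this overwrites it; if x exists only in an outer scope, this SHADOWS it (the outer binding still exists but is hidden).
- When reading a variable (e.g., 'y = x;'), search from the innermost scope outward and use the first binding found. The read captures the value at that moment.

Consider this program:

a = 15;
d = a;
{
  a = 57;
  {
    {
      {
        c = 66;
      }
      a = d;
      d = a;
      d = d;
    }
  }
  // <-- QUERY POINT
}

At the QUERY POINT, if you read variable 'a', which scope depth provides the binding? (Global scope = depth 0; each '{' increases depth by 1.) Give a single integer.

Step 1: declare a=15 at depth 0
Step 2: declare d=(read a)=15 at depth 0
Step 3: enter scope (depth=1)
Step 4: declare a=57 at depth 1
Step 5: enter scope (depth=2)
Step 6: enter scope (depth=3)
Step 7: enter scope (depth=4)
Step 8: declare c=66 at depth 4
Step 9: exit scope (depth=3)
Step 10: declare a=(read d)=15 at depth 3
Step 11: declare d=(read a)=15 at depth 3
Step 12: declare d=(read d)=15 at depth 3
Step 13: exit scope (depth=2)
Step 14: exit scope (depth=1)
Visible at query point: a=57 d=15

Answer: 1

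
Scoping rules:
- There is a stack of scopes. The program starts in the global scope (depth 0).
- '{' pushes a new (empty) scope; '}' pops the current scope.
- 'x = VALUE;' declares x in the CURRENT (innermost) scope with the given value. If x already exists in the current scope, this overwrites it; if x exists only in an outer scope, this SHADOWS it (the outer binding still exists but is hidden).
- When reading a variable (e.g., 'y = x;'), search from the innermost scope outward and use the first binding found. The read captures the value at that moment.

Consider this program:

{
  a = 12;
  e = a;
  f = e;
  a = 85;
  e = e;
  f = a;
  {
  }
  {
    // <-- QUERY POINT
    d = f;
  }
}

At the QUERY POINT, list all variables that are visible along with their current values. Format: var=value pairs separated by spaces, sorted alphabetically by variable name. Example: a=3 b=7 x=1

Answer: a=85 e=12 f=85

Derivation:
Step 1: enter scope (depth=1)
Step 2: declare a=12 at depth 1
Step 3: declare e=(read a)=12 at depth 1
Step 4: declare f=(read e)=12 at depth 1
Step 5: declare a=85 at depth 1
Step 6: declare e=(read e)=12 at depth 1
Step 7: declare f=(read a)=85 at depth 1
Step 8: enter scope (depth=2)
Step 9: exit scope (depth=1)
Step 10: enter scope (depth=2)
Visible at query point: a=85 e=12 f=85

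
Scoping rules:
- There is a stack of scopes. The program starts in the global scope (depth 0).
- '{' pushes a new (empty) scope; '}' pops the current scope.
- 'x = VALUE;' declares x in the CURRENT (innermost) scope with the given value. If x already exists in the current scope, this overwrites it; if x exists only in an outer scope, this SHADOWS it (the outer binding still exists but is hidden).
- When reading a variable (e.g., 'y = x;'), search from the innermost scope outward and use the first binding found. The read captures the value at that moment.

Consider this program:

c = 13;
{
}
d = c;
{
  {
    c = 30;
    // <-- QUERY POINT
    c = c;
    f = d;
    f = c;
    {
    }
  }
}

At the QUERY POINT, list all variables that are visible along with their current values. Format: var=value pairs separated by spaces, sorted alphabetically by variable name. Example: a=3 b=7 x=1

Step 1: declare c=13 at depth 0
Step 2: enter scope (depth=1)
Step 3: exit scope (depth=0)
Step 4: declare d=(read c)=13 at depth 0
Step 5: enter scope (depth=1)
Step 6: enter scope (depth=2)
Step 7: declare c=30 at depth 2
Visible at query point: c=30 d=13

Answer: c=30 d=13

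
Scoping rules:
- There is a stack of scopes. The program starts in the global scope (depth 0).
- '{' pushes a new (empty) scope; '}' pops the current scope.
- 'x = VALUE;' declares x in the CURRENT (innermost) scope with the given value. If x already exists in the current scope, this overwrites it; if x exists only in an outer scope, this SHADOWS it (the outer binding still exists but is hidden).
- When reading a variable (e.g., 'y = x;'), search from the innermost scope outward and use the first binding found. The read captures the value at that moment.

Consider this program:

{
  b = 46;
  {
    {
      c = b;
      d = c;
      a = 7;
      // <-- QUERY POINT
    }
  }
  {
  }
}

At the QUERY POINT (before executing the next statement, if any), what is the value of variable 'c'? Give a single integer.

Step 1: enter scope (depth=1)
Step 2: declare b=46 at depth 1
Step 3: enter scope (depth=2)
Step 4: enter scope (depth=3)
Step 5: declare c=(read b)=46 at depth 3
Step 6: declare d=(read c)=46 at depth 3
Step 7: declare a=7 at depth 3
Visible at query point: a=7 b=46 c=46 d=46

Answer: 46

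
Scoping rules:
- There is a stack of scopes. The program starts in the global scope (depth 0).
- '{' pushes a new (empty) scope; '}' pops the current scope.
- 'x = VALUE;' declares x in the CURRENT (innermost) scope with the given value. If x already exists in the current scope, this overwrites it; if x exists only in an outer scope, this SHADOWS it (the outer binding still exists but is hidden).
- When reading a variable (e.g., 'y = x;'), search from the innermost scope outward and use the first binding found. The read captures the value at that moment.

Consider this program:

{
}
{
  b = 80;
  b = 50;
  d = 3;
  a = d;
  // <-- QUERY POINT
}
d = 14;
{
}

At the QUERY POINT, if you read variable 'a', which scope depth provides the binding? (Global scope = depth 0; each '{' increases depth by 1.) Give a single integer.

Step 1: enter scope (depth=1)
Step 2: exit scope (depth=0)
Step 3: enter scope (depth=1)
Step 4: declare b=80 at depth 1
Step 5: declare b=50 at depth 1
Step 6: declare d=3 at depth 1
Step 7: declare a=(read d)=3 at depth 1
Visible at query point: a=3 b=50 d=3

Answer: 1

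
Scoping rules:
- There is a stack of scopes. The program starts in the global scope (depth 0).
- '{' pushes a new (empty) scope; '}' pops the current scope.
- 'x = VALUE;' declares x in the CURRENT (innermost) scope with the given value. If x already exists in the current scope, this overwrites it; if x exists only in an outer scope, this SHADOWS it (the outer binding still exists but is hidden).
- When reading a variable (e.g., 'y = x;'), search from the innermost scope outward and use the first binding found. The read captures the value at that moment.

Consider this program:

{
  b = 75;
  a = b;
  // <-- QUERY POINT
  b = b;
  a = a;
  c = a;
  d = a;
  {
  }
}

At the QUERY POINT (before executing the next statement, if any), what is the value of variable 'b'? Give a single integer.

Answer: 75

Derivation:
Step 1: enter scope (depth=1)
Step 2: declare b=75 at depth 1
Step 3: declare a=(read b)=75 at depth 1
Visible at query point: a=75 b=75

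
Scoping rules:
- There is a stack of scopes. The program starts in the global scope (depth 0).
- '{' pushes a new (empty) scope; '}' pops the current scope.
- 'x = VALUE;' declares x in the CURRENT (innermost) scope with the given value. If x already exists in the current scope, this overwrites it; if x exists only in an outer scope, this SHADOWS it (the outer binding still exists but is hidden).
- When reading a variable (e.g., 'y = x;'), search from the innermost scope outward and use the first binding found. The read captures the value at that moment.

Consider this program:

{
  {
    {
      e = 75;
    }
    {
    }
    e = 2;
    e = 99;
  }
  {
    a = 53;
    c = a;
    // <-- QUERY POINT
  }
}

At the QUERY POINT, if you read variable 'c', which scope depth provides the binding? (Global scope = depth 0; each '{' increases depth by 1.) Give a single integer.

Step 1: enter scope (depth=1)
Step 2: enter scope (depth=2)
Step 3: enter scope (depth=3)
Step 4: declare e=75 at depth 3
Step 5: exit scope (depth=2)
Step 6: enter scope (depth=3)
Step 7: exit scope (depth=2)
Step 8: declare e=2 at depth 2
Step 9: declare e=99 at depth 2
Step 10: exit scope (depth=1)
Step 11: enter scope (depth=2)
Step 12: declare a=53 at depth 2
Step 13: declare c=(read a)=53 at depth 2
Visible at query point: a=53 c=53

Answer: 2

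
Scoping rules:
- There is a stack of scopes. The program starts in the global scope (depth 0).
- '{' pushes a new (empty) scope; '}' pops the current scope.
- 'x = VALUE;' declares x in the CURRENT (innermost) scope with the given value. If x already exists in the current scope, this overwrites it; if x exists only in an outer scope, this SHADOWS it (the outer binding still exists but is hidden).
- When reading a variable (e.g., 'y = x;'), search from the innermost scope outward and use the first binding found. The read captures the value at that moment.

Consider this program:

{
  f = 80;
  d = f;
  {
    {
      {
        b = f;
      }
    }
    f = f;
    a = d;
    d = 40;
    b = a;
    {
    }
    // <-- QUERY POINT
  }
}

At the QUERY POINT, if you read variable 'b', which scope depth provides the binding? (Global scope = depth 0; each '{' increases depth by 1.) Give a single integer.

Answer: 2

Derivation:
Step 1: enter scope (depth=1)
Step 2: declare f=80 at depth 1
Step 3: declare d=(read f)=80 at depth 1
Step 4: enter scope (depth=2)
Step 5: enter scope (depth=3)
Step 6: enter scope (depth=4)
Step 7: declare b=(read f)=80 at depth 4
Step 8: exit scope (depth=3)
Step 9: exit scope (depth=2)
Step 10: declare f=(read f)=80 at depth 2
Step 11: declare a=(read d)=80 at depth 2
Step 12: declare d=40 at depth 2
Step 13: declare b=(read a)=80 at depth 2
Step 14: enter scope (depth=3)
Step 15: exit scope (depth=2)
Visible at query point: a=80 b=80 d=40 f=80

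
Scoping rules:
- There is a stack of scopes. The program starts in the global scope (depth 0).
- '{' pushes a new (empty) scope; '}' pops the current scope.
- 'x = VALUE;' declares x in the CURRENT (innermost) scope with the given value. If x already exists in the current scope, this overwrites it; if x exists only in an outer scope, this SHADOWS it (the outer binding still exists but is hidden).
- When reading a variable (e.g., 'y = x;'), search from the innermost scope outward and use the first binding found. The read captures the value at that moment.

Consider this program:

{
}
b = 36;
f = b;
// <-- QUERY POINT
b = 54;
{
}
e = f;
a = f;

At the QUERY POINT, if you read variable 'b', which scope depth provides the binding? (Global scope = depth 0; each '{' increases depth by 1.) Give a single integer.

Step 1: enter scope (depth=1)
Step 2: exit scope (depth=0)
Step 3: declare b=36 at depth 0
Step 4: declare f=(read b)=36 at depth 0
Visible at query point: b=36 f=36

Answer: 0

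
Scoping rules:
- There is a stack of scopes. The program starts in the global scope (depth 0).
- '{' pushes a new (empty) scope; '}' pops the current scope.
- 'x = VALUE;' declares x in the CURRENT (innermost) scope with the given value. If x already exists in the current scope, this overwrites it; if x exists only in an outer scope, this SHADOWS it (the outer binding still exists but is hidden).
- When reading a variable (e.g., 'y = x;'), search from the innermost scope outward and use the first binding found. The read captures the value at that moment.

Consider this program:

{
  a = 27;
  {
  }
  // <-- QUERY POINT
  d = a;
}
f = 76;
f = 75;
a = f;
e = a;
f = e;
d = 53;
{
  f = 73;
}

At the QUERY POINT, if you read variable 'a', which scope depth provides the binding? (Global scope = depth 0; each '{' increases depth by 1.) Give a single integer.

Answer: 1

Derivation:
Step 1: enter scope (depth=1)
Step 2: declare a=27 at depth 1
Step 3: enter scope (depth=2)
Step 4: exit scope (depth=1)
Visible at query point: a=27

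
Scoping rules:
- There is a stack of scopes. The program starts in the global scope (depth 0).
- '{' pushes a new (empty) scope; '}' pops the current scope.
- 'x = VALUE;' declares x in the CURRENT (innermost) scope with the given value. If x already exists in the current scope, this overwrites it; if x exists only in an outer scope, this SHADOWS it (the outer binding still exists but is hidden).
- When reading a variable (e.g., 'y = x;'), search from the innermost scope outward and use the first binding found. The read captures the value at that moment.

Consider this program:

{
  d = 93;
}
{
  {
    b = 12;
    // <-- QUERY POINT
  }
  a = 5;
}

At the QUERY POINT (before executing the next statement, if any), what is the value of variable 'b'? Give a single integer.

Answer: 12

Derivation:
Step 1: enter scope (depth=1)
Step 2: declare d=93 at depth 1
Step 3: exit scope (depth=0)
Step 4: enter scope (depth=1)
Step 5: enter scope (depth=2)
Step 6: declare b=12 at depth 2
Visible at query point: b=12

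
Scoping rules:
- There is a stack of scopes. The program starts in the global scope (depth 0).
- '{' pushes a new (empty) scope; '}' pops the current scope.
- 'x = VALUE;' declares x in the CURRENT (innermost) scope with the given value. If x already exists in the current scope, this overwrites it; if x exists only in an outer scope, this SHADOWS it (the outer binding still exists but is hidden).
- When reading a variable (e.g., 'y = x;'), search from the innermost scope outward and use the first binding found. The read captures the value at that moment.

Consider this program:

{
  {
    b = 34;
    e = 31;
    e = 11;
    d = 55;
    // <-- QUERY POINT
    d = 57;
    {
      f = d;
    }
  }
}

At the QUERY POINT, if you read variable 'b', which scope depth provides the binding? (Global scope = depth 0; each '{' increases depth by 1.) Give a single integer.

Step 1: enter scope (depth=1)
Step 2: enter scope (depth=2)
Step 3: declare b=34 at depth 2
Step 4: declare e=31 at depth 2
Step 5: declare e=11 at depth 2
Step 6: declare d=55 at depth 2
Visible at query point: b=34 d=55 e=11

Answer: 2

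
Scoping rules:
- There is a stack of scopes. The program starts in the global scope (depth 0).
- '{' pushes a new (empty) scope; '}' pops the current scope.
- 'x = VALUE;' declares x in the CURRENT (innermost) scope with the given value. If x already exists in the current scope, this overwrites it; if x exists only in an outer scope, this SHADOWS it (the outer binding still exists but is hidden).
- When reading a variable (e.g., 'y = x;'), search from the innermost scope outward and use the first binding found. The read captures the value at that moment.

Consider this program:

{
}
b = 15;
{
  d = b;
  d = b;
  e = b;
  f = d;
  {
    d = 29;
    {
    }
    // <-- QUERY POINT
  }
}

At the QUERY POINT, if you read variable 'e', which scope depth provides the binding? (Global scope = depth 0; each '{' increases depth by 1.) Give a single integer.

Step 1: enter scope (depth=1)
Step 2: exit scope (depth=0)
Step 3: declare b=15 at depth 0
Step 4: enter scope (depth=1)
Step 5: declare d=(read b)=15 at depth 1
Step 6: declare d=(read b)=15 at depth 1
Step 7: declare e=(read b)=15 at depth 1
Step 8: declare f=(read d)=15 at depth 1
Step 9: enter scope (depth=2)
Step 10: declare d=29 at depth 2
Step 11: enter scope (depth=3)
Step 12: exit scope (depth=2)
Visible at query point: b=15 d=29 e=15 f=15

Answer: 1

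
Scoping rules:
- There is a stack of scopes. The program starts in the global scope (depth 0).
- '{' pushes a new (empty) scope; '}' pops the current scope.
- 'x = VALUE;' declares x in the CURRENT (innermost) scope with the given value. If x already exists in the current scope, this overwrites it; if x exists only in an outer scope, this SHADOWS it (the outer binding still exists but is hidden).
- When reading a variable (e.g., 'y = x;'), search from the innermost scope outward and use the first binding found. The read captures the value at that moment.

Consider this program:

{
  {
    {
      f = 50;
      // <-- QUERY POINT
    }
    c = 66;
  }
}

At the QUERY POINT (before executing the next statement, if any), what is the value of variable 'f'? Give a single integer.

Step 1: enter scope (depth=1)
Step 2: enter scope (depth=2)
Step 3: enter scope (depth=3)
Step 4: declare f=50 at depth 3
Visible at query point: f=50

Answer: 50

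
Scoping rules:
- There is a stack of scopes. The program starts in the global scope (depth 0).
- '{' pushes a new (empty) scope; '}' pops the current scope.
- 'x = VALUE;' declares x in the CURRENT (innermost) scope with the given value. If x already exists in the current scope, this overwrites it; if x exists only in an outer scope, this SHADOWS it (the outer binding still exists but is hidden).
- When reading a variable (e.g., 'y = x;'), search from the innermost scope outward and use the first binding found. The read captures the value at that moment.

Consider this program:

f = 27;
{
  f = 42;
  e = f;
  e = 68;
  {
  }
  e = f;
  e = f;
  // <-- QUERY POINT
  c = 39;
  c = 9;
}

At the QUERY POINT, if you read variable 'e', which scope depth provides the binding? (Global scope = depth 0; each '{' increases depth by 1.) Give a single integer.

Step 1: declare f=27 at depth 0
Step 2: enter scope (depth=1)
Step 3: declare f=42 at depth 1
Step 4: declare e=(read f)=42 at depth 1
Step 5: declare e=68 at depth 1
Step 6: enter scope (depth=2)
Step 7: exit scope (depth=1)
Step 8: declare e=(read f)=42 at depth 1
Step 9: declare e=(read f)=42 at depth 1
Visible at query point: e=42 f=42

Answer: 1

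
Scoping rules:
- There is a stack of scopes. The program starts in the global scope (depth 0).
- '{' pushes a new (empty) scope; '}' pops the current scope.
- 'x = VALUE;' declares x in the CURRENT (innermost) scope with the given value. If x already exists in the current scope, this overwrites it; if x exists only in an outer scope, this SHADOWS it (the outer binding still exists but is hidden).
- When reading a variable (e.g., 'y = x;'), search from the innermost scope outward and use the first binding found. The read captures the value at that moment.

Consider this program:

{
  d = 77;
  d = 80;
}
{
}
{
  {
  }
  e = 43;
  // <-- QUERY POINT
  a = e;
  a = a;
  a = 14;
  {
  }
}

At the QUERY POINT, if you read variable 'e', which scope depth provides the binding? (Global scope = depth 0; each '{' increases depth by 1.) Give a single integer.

Answer: 1

Derivation:
Step 1: enter scope (depth=1)
Step 2: declare d=77 at depth 1
Step 3: declare d=80 at depth 1
Step 4: exit scope (depth=0)
Step 5: enter scope (depth=1)
Step 6: exit scope (depth=0)
Step 7: enter scope (depth=1)
Step 8: enter scope (depth=2)
Step 9: exit scope (depth=1)
Step 10: declare e=43 at depth 1
Visible at query point: e=43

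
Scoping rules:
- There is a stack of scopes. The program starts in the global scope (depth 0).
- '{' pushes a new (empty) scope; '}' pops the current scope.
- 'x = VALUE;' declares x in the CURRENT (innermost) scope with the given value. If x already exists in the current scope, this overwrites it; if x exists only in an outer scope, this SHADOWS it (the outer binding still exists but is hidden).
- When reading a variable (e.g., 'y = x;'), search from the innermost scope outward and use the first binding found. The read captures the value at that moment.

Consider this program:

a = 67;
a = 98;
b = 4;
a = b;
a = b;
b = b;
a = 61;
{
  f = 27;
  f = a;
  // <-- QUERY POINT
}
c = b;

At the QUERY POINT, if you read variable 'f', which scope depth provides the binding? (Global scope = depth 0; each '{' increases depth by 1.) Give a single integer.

Step 1: declare a=67 at depth 0
Step 2: declare a=98 at depth 0
Step 3: declare b=4 at depth 0
Step 4: declare a=(read b)=4 at depth 0
Step 5: declare a=(read b)=4 at depth 0
Step 6: declare b=(read b)=4 at depth 0
Step 7: declare a=61 at depth 0
Step 8: enter scope (depth=1)
Step 9: declare f=27 at depth 1
Step 10: declare f=(read a)=61 at depth 1
Visible at query point: a=61 b=4 f=61

Answer: 1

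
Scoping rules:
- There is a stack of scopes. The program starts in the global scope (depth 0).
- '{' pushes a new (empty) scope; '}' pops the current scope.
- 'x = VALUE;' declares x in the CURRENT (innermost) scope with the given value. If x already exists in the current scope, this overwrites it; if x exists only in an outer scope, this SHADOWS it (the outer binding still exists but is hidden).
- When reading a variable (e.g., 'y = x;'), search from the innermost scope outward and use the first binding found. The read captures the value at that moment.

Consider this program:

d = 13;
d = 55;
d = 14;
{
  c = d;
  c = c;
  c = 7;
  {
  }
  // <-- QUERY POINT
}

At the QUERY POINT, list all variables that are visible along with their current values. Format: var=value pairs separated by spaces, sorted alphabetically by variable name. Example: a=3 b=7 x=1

Step 1: declare d=13 at depth 0
Step 2: declare d=55 at depth 0
Step 3: declare d=14 at depth 0
Step 4: enter scope (depth=1)
Step 5: declare c=(read d)=14 at depth 1
Step 6: declare c=(read c)=14 at depth 1
Step 7: declare c=7 at depth 1
Step 8: enter scope (depth=2)
Step 9: exit scope (depth=1)
Visible at query point: c=7 d=14

Answer: c=7 d=14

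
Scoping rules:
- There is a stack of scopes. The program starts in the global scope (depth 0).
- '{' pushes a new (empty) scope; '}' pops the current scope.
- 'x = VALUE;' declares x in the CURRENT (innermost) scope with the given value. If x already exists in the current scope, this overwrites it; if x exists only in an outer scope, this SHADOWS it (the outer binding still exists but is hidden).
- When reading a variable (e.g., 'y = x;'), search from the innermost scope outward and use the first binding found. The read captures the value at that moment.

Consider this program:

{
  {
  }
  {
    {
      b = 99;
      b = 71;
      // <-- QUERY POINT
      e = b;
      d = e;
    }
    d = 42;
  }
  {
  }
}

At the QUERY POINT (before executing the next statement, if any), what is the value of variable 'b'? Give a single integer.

Step 1: enter scope (depth=1)
Step 2: enter scope (depth=2)
Step 3: exit scope (depth=1)
Step 4: enter scope (depth=2)
Step 5: enter scope (depth=3)
Step 6: declare b=99 at depth 3
Step 7: declare b=71 at depth 3
Visible at query point: b=71

Answer: 71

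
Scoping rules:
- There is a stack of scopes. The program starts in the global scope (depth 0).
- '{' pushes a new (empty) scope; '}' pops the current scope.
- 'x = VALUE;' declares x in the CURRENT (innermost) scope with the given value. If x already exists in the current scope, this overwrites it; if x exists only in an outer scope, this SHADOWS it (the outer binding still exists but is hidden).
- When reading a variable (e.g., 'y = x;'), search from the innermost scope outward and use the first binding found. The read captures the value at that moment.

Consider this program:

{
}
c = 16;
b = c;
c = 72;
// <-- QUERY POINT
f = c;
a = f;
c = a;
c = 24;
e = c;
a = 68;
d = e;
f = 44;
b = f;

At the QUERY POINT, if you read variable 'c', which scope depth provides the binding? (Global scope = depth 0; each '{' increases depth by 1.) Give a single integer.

Answer: 0

Derivation:
Step 1: enter scope (depth=1)
Step 2: exit scope (depth=0)
Step 3: declare c=16 at depth 0
Step 4: declare b=(read c)=16 at depth 0
Step 5: declare c=72 at depth 0
Visible at query point: b=16 c=72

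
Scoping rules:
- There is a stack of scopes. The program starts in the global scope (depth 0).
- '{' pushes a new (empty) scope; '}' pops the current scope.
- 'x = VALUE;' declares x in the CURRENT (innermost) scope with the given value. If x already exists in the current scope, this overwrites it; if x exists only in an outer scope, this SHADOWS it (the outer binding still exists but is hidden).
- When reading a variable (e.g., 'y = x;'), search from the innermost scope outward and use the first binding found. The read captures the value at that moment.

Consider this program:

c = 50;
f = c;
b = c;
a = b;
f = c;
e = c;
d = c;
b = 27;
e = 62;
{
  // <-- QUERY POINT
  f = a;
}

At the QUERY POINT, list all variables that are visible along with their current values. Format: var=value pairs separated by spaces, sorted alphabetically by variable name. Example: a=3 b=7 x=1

Answer: a=50 b=27 c=50 d=50 e=62 f=50

Derivation:
Step 1: declare c=50 at depth 0
Step 2: declare f=(read c)=50 at depth 0
Step 3: declare b=(read c)=50 at depth 0
Step 4: declare a=(read b)=50 at depth 0
Step 5: declare f=(read c)=50 at depth 0
Step 6: declare e=(read c)=50 at depth 0
Step 7: declare d=(read c)=50 at depth 0
Step 8: declare b=27 at depth 0
Step 9: declare e=62 at depth 0
Step 10: enter scope (depth=1)
Visible at query point: a=50 b=27 c=50 d=50 e=62 f=50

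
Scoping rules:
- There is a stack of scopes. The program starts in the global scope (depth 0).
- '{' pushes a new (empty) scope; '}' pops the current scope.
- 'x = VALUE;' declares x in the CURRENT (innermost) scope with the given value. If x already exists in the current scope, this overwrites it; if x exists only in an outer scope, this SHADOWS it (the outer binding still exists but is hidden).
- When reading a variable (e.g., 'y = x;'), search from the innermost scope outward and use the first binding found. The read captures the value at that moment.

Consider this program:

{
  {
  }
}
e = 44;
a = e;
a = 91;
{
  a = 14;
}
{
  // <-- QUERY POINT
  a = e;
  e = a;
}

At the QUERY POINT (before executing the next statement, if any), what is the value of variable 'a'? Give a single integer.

Answer: 91

Derivation:
Step 1: enter scope (depth=1)
Step 2: enter scope (depth=2)
Step 3: exit scope (depth=1)
Step 4: exit scope (depth=0)
Step 5: declare e=44 at depth 0
Step 6: declare a=(read e)=44 at depth 0
Step 7: declare a=91 at depth 0
Step 8: enter scope (depth=1)
Step 9: declare a=14 at depth 1
Step 10: exit scope (depth=0)
Step 11: enter scope (depth=1)
Visible at query point: a=91 e=44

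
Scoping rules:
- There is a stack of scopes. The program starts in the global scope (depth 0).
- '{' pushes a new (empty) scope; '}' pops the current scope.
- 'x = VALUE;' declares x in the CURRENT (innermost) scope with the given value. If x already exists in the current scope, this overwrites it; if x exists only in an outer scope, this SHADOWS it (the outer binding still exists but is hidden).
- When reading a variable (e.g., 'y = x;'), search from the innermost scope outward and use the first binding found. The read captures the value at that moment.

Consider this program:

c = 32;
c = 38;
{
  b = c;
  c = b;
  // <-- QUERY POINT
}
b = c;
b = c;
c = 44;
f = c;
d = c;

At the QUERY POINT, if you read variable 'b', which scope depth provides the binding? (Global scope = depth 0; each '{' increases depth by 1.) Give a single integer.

Answer: 1

Derivation:
Step 1: declare c=32 at depth 0
Step 2: declare c=38 at depth 0
Step 3: enter scope (depth=1)
Step 4: declare b=(read c)=38 at depth 1
Step 5: declare c=(read b)=38 at depth 1
Visible at query point: b=38 c=38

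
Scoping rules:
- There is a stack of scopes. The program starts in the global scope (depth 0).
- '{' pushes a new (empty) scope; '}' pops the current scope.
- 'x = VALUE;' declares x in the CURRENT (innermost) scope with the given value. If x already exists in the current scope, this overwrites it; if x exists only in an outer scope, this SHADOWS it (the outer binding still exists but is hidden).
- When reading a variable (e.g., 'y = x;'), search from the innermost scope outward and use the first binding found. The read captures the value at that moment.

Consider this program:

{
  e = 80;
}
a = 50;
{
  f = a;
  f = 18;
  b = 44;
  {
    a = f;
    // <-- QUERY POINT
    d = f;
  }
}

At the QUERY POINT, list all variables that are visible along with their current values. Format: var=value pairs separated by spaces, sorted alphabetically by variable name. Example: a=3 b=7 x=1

Step 1: enter scope (depth=1)
Step 2: declare e=80 at depth 1
Step 3: exit scope (depth=0)
Step 4: declare a=50 at depth 0
Step 5: enter scope (depth=1)
Step 6: declare f=(read a)=50 at depth 1
Step 7: declare f=18 at depth 1
Step 8: declare b=44 at depth 1
Step 9: enter scope (depth=2)
Step 10: declare a=(read f)=18 at depth 2
Visible at query point: a=18 b=44 f=18

Answer: a=18 b=44 f=18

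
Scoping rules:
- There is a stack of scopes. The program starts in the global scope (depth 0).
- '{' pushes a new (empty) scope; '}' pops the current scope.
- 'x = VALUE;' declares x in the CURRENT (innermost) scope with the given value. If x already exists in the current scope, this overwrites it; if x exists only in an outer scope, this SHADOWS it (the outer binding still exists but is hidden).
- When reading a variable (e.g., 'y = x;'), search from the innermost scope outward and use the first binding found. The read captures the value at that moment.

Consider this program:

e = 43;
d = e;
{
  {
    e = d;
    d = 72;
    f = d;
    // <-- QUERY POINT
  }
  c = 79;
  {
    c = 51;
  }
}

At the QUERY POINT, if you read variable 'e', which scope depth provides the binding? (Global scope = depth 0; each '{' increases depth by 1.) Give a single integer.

Step 1: declare e=43 at depth 0
Step 2: declare d=(read e)=43 at depth 0
Step 3: enter scope (depth=1)
Step 4: enter scope (depth=2)
Step 5: declare e=(read d)=43 at depth 2
Step 6: declare d=72 at depth 2
Step 7: declare f=(read d)=72 at depth 2
Visible at query point: d=72 e=43 f=72

Answer: 2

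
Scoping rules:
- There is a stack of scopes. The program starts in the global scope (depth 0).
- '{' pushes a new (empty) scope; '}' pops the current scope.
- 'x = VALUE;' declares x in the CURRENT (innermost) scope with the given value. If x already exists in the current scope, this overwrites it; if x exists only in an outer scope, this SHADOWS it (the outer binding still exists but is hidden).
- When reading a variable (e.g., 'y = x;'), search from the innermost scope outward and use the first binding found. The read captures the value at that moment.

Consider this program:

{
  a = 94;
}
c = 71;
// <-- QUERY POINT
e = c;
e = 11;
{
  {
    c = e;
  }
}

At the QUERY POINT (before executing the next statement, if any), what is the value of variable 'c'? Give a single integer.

Answer: 71

Derivation:
Step 1: enter scope (depth=1)
Step 2: declare a=94 at depth 1
Step 3: exit scope (depth=0)
Step 4: declare c=71 at depth 0
Visible at query point: c=71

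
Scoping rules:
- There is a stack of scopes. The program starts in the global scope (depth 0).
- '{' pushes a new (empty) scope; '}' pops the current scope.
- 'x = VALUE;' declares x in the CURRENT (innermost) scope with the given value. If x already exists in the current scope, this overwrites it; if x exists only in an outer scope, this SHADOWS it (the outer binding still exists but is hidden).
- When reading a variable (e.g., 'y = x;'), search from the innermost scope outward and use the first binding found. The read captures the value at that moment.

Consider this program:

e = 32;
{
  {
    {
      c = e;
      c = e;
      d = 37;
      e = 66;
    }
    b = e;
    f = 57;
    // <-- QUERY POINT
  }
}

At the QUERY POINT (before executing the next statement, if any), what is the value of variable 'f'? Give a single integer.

Step 1: declare e=32 at depth 0
Step 2: enter scope (depth=1)
Step 3: enter scope (depth=2)
Step 4: enter scope (depth=3)
Step 5: declare c=(read e)=32 at depth 3
Step 6: declare c=(read e)=32 at depth 3
Step 7: declare d=37 at depth 3
Step 8: declare e=66 at depth 3
Step 9: exit scope (depth=2)
Step 10: declare b=(read e)=32 at depth 2
Step 11: declare f=57 at depth 2
Visible at query point: b=32 e=32 f=57

Answer: 57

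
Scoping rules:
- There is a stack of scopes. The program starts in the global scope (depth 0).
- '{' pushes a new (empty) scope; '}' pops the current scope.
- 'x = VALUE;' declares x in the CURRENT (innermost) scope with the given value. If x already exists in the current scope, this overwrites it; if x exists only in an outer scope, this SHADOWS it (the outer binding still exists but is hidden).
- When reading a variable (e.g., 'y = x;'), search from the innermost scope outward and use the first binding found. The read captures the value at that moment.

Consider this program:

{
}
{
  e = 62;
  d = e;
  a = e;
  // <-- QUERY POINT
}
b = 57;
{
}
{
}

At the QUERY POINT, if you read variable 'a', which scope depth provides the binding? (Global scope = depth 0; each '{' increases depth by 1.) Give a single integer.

Step 1: enter scope (depth=1)
Step 2: exit scope (depth=0)
Step 3: enter scope (depth=1)
Step 4: declare e=62 at depth 1
Step 5: declare d=(read e)=62 at depth 1
Step 6: declare a=(read e)=62 at depth 1
Visible at query point: a=62 d=62 e=62

Answer: 1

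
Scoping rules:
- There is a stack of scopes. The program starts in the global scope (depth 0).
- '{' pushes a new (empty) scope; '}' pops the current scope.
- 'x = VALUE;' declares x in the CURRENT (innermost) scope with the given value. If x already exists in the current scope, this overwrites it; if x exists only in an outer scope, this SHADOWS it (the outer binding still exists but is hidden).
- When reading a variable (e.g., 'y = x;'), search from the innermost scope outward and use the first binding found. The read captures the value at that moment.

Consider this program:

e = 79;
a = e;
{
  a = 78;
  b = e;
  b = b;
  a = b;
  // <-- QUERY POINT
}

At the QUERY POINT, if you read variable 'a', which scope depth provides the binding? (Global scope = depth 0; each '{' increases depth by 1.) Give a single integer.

Step 1: declare e=79 at depth 0
Step 2: declare a=(read e)=79 at depth 0
Step 3: enter scope (depth=1)
Step 4: declare a=78 at depth 1
Step 5: declare b=(read e)=79 at depth 1
Step 6: declare b=(read b)=79 at depth 1
Step 7: declare a=(read b)=79 at depth 1
Visible at query point: a=79 b=79 e=79

Answer: 1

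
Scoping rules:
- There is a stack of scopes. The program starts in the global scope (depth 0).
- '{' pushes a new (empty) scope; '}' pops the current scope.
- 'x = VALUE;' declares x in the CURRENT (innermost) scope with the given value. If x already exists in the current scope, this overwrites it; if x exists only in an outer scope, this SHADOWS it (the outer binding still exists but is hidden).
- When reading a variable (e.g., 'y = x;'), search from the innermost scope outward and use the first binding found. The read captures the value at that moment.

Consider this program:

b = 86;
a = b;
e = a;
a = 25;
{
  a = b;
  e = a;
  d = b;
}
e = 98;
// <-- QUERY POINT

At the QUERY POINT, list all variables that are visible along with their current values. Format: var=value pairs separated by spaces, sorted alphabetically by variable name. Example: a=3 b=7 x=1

Step 1: declare b=86 at depth 0
Step 2: declare a=(read b)=86 at depth 0
Step 3: declare e=(read a)=86 at depth 0
Step 4: declare a=25 at depth 0
Step 5: enter scope (depth=1)
Step 6: declare a=(read b)=86 at depth 1
Step 7: declare e=(read a)=86 at depth 1
Step 8: declare d=(read b)=86 at depth 1
Step 9: exit scope (depth=0)
Step 10: declare e=98 at depth 0
Visible at query point: a=25 b=86 e=98

Answer: a=25 b=86 e=98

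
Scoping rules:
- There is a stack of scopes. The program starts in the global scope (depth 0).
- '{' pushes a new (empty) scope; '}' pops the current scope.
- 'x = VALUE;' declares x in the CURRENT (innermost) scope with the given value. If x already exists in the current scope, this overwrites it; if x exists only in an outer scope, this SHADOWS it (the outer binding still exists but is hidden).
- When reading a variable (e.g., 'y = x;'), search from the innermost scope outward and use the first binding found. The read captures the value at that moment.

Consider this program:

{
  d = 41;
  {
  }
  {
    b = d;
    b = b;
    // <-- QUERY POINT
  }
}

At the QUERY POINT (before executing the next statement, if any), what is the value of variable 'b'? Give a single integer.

Step 1: enter scope (depth=1)
Step 2: declare d=41 at depth 1
Step 3: enter scope (depth=2)
Step 4: exit scope (depth=1)
Step 5: enter scope (depth=2)
Step 6: declare b=(read d)=41 at depth 2
Step 7: declare b=(read b)=41 at depth 2
Visible at query point: b=41 d=41

Answer: 41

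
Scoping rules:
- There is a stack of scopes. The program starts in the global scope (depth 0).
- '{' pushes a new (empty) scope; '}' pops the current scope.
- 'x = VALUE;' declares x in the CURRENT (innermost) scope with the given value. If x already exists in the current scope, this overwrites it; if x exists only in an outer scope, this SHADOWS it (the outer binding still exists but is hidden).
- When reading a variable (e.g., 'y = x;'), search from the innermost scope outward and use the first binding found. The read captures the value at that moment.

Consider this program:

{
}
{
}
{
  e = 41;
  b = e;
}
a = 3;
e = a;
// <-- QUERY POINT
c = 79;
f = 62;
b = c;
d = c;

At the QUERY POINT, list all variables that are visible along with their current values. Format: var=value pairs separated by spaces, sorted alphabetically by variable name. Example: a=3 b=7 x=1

Step 1: enter scope (depth=1)
Step 2: exit scope (depth=0)
Step 3: enter scope (depth=1)
Step 4: exit scope (depth=0)
Step 5: enter scope (depth=1)
Step 6: declare e=41 at depth 1
Step 7: declare b=(read e)=41 at depth 1
Step 8: exit scope (depth=0)
Step 9: declare a=3 at depth 0
Step 10: declare e=(read a)=3 at depth 0
Visible at query point: a=3 e=3

Answer: a=3 e=3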